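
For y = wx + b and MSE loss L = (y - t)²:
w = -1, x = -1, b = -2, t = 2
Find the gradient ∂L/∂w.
∂L/∂w = 6

y = wx + b = (-1)(-1) + -2 = -1
∂L/∂y = 2(y - t) = 2(-1 - 2) = -6
∂y/∂w = x = -1
∂L/∂w = ∂L/∂y · ∂y/∂w = -6 × -1 = 6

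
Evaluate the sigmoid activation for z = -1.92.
0.1279

sigmoid(-1.92) = 1/(1 + e^(1.92)) = 1/(1 + 6.821) = 0.1279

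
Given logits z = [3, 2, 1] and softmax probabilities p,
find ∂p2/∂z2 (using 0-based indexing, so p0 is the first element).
∂p2/∂z2 = 0.08193

p = softmax(z) = [0.6652, 0.2447, 0.09003]
p2 = 0.09003

∂p2/∂z2 = p2(1 - p2) = 0.09003 × (1 - 0.09003) = 0.08193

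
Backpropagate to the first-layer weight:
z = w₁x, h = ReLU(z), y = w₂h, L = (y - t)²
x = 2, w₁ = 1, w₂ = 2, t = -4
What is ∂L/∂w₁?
∂L/∂w₁ = 64

Forward pass:
z = w₁x = 1×2 = 2
h = ReLU(2) = 2
y = w₂h = 2×2 = 4

Backward pass:
∂L/∂y = 2(y - t) = 2(4 - -4) = 16
∂y/∂h = w₂ = 2
∂h/∂z = 1 (ReLU derivative)
∂z/∂w₁ = x = 2

∂L/∂w₁ = 16 × 2 × 1 × 2 = 64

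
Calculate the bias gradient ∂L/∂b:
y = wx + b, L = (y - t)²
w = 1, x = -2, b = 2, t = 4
∂L/∂b = -8

y = wx + b = (1)(-2) + 2 = 0
∂L/∂y = 2(y - t) = 2(0 - 4) = -8
∂y/∂b = 1
∂L/∂b = ∂L/∂y · ∂y/∂b = -8 × 1 = -8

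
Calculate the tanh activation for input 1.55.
0.9138

tanh(1.55) = (e^(1.55) - e^(-1.55))/(e^(1.55) + e^(-1.55)) = 0.9138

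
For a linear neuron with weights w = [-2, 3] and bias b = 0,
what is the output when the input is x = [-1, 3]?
y = 11

y = (-2)(-1) + (3)(3) + 0 = 11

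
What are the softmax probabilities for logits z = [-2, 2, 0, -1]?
p = [0.0152, 0.831, 0.1125, 0.0414]

exp(z) = [0.1353, 7.389, 1, 0.3679]
Sum = 8.892
p = [0.0152, 0.831, 0.1125, 0.0414]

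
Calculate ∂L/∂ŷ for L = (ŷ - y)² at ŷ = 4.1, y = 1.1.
∂L/∂ŷ = 6.0

∂L/∂ŷ = 2(ŷ - y) = 2(4.1 - 1.1) = 2(3.0) = 6.0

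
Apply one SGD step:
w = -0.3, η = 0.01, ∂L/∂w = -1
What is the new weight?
w_new = -0.29

w_new = w - η·∂L/∂w = -0.3 - 0.01×(-1) = -0.3 - (-0.01) = -0.29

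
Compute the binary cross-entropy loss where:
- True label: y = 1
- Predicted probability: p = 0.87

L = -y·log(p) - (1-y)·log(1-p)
L = 0.1393

L = -1·log(0.87) - 0·log(0.13) = -log(0.87) = 0.1393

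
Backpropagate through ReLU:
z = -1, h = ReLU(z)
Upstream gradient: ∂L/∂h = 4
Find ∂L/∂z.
∂L/∂z = 0

h = ReLU(-1) = 0
Since z < 0: ∂h/∂z = 0
∂L/∂z = ∂L/∂h · ∂h/∂z = 4 × 0 = 0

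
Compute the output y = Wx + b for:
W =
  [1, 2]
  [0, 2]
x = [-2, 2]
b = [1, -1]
y = [3, 3]

Wx = [1×-2 + 2×2, 0×-2 + 2×2]
   = [2, 4]
y = Wx + b = [2 + 1, 4 + -1] = [3, 3]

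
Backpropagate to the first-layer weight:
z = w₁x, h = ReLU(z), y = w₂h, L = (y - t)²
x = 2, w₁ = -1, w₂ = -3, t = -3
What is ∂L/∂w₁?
∂L/∂w₁ = 0

Forward pass:
z = w₁x = -1×2 = -2
h = ReLU(-2) = 0
y = w₂h = -3×0 = 0

Backward pass:
∂L/∂y = 2(y - t) = 2(0 - -3) = 6
∂y/∂h = w₂ = -3
∂h/∂z = 0 (ReLU derivative)
∂z/∂w₁ = x = 2

∂L/∂w₁ = 6 × -3 × 0 × 2 = 0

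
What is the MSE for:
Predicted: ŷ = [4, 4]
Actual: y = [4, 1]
MSE = 4.5

MSE = (1/2)((4-4)² + (4-1)²) = (1/2)(0 + 9) = 4.5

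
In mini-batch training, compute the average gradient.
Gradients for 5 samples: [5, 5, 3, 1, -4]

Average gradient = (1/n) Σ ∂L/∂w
Average gradient = 2

Average = (1/5)(5 + 5 + 3 + 1 + -4) = 10/5 = 2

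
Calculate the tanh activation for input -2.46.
-0.9855

tanh(-2.46) = (e^(-2.46) - e^(2.46))/(e^(-2.46) + e^(2.46)) = -0.9855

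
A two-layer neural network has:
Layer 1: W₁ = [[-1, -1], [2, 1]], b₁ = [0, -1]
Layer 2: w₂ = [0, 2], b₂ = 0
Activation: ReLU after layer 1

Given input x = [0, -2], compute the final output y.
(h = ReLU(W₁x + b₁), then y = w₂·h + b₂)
y = 0

Layer 1 pre-activation: z₁ = [2, -3]
After ReLU: h = [2, 0]
Layer 2 output: y = 0×2 + 2×0 + 0 = 0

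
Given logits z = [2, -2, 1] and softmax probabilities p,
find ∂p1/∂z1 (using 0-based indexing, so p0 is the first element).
∂p1/∂z1 = 0.01304

p = softmax(z) = [0.7214, 0.01321, 0.2654]
p1 = 0.01321

∂p1/∂z1 = p1(1 - p1) = 0.01321 × (1 - 0.01321) = 0.01304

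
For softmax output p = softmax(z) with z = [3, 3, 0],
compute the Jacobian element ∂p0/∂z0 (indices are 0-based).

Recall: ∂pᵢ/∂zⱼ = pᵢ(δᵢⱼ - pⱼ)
∂p0/∂z0 = 0.2499

p = softmax(z) = [0.4879, 0.4879, 0.02429]
p0 = 0.4879

∂p0/∂z0 = p0(1 - p0) = 0.4879 × (1 - 0.4879) = 0.2499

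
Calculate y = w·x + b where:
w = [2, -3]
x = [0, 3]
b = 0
y = -9

y = (2)(0) + (-3)(3) + 0 = -9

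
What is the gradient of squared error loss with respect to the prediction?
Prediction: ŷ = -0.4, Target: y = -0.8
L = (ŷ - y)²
∂L/∂ŷ = 0.8

∂L/∂ŷ = 2(ŷ - y) = 2(-0.4 - -0.8) = 2(0.4) = 0.8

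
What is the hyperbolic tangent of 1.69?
0.9341

tanh(1.69) = (e^(1.69) - e^(-1.69))/(e^(1.69) + e^(-1.69)) = 0.9341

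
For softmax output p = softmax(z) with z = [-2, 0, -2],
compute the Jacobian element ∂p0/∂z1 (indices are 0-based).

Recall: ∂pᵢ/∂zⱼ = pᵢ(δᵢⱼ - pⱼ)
∂p0/∂z1 = -0.08382

p = softmax(z) = [0.1065, 0.787, 0.1065]
p0 = 0.1065, p1 = 0.787

∂p0/∂z1 = -p0 × p1 = -0.1065 × 0.787 = -0.08382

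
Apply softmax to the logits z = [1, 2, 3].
p = [0.09, 0.2447, 0.6652]

exp(z) = [2.718, 7.389, 20.09]
Sum = 30.19
p = [0.09, 0.2447, 0.6652]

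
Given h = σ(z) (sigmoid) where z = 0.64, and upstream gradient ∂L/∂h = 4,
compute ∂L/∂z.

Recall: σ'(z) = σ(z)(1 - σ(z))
∂L/∂z = 0.9042

σ(0.64) = 0.6548
σ'(0.64) = σ(0.64)(1 - σ(0.64)) = 0.6548 × 0.3452 = 0.2261
∂L/∂z = ∂L/∂h · σ'(z) = 4 × 0.2261 = 0.9042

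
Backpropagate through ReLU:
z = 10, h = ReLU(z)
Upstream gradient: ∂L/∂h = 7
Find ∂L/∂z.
∂L/∂z = 7

h = ReLU(10) = 10
Since z > 0: ∂h/∂z = 1
∂L/∂z = ∂L/∂h · ∂h/∂z = 7 × 1 = 7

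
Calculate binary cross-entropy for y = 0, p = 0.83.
L = 1.772

L = -0·log(0.83) - 1·log(0.17) = -log(0.17) = 1.772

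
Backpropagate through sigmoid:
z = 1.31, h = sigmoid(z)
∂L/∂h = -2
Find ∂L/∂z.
∂L/∂z = -0.3347

σ(1.31) = 0.7875
σ'(1.31) = σ(1.31)(1 - σ(1.31)) = 0.7875 × 0.2125 = 0.1673
∂L/∂z = ∂L/∂h · σ'(z) = -2 × 0.1673 = -0.3347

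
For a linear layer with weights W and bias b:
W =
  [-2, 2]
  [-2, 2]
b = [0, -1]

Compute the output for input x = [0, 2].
y = [4, 3]

Wx = [-2×0 + 2×2, -2×0 + 2×2]
   = [4, 4]
y = Wx + b = [4 + 0, 4 + -1] = [4, 3]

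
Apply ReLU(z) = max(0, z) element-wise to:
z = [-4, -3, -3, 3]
h = [0, 0, 0, 3]

ReLU applied element-wise: max(0,-4)=0, max(0,-3)=0, max(0,-3)=0, max(0,3)=3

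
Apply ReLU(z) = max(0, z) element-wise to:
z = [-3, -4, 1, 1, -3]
h = [0, 0, 1, 1, 0]

ReLU applied element-wise: max(0,-3)=0, max(0,-4)=0, max(0,1)=1, max(0,1)=1, max(0,-3)=0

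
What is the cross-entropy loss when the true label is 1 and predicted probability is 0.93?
L = 0.07257

L = -1·log(0.93) - 0·log(0.07) = -log(0.93) = 0.07257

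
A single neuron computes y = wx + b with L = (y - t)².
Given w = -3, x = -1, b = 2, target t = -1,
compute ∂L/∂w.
∂L/∂w = -12

y = wx + b = (-3)(-1) + 2 = 5
∂L/∂y = 2(y - t) = 2(5 - -1) = 12
∂y/∂w = x = -1
∂L/∂w = ∂L/∂y · ∂y/∂w = 12 × -1 = -12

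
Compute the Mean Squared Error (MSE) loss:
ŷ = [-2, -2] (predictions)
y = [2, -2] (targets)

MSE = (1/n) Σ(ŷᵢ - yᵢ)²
MSE = 8

MSE = (1/2)((-2-2)² + (-2--2)²) = (1/2)(16 + 0) = 8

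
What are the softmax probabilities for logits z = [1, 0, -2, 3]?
p = [0.1135, 0.0418, 0.0057, 0.839]

exp(z) = [2.718, 1, 0.1353, 20.09]
Sum = 23.94
p = [0.1135, 0.0418, 0.0057, 0.839]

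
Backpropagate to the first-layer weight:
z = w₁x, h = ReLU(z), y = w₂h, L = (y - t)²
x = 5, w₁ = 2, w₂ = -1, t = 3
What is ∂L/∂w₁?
∂L/∂w₁ = 130

Forward pass:
z = w₁x = 2×5 = 10
h = ReLU(10) = 10
y = w₂h = -1×10 = -10

Backward pass:
∂L/∂y = 2(y - t) = 2(-10 - 3) = -26
∂y/∂h = w₂ = -1
∂h/∂z = 1 (ReLU derivative)
∂z/∂w₁ = x = 5

∂L/∂w₁ = -26 × -1 × 1 × 5 = 130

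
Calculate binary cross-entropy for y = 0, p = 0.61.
L = 0.9416

L = -0·log(0.61) - 1·log(0.39) = -log(0.39) = 0.9416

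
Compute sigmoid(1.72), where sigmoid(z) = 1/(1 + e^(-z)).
0.8481

sigmoid(1.72) = 1/(1 + e^(-1.72)) = 1/(1 + 0.1791) = 0.8481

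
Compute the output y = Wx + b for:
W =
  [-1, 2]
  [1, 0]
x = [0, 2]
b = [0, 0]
y = [4, 0]

Wx = [-1×0 + 2×2, 1×0 + 0×2]
   = [4, 0]
y = Wx + b = [4 + 0, 0 + 0] = [4, 0]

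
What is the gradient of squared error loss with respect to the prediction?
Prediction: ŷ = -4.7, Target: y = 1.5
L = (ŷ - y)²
∂L/∂ŷ = -12.4

∂L/∂ŷ = 2(ŷ - y) = 2(-4.7 - 1.5) = 2(-6.2) = -12.4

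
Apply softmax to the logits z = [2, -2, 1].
p = [0.7214, 0.0132, 0.2654]

exp(z) = [7.389, 0.1353, 2.718]
Sum = 10.24
p = [0.7214, 0.0132, 0.2654]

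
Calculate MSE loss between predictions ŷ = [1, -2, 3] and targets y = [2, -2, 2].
MSE = 0.6667

MSE = (1/3)((1-2)² + (-2--2)² + (3-2)²) = (1/3)(1 + 0 + 1) = 0.6667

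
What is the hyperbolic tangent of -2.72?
-0.9914

tanh(-2.72) = (e^(-2.72) - e^(2.72))/(e^(-2.72) + e^(2.72)) = -0.9914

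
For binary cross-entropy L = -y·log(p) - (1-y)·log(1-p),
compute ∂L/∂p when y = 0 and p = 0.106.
∂L/∂p = 1.119

∂L/∂p = -y/p + (1-y)/(1-p) = 0 + 1/0.894 = 1.119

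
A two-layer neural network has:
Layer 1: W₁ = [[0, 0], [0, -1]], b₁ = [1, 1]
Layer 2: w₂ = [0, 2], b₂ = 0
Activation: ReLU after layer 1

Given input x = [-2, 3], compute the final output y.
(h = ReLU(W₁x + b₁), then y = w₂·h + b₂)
y = 0

Layer 1 pre-activation: z₁ = [1, -2]
After ReLU: h = [1, 0]
Layer 2 output: y = 0×1 + 2×0 + 0 = 0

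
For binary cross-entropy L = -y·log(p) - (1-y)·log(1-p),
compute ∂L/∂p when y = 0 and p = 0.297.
∂L/∂p = 1.422

∂L/∂p = -y/p + (1-y)/(1-p) = 0 + 1/0.703 = 1.422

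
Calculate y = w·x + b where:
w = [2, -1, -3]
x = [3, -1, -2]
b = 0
y = 13

y = (2)(3) + (-1)(-1) + (-3)(-2) + 0 = 13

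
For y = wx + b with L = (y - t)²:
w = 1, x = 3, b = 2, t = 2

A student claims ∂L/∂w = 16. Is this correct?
Incorrect

y = (1)(3) + 2 = 5
∂L/∂y = 2(y - t) = 2(5 - 2) = 6
∂y/∂w = x = 3
∂L/∂w = 6 × 3 = 18

Claimed value: 16
Incorrect: The correct gradient is 18.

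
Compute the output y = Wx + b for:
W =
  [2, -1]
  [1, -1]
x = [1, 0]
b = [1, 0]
y = [3, 1]

Wx = [2×1 + -1×0, 1×1 + -1×0]
   = [2, 1]
y = Wx + b = [2 + 1, 1 + 0] = [3, 1]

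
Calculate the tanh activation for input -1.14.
-0.8144

tanh(-1.14) = (e^(-1.14) - e^(1.14))/(e^(-1.14) + e^(1.14)) = -0.8144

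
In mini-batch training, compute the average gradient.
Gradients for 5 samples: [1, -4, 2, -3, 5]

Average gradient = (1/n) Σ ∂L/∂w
Average gradient = 0.2

Average = (1/5)(1 + -4 + 2 + -3 + 5) = 1/5 = 0.2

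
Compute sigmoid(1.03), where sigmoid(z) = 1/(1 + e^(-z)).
0.7369

sigmoid(1.03) = 1/(1 + e^(-1.03)) = 1/(1 + 0.357) = 0.7369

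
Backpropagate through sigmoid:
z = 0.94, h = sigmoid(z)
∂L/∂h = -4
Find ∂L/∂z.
∂L/∂z = -0.808

σ(0.94) = 0.7191
σ'(0.94) = σ(0.94)(1 - σ(0.94)) = 0.7191 × 0.2809 = 0.202
∂L/∂z = ∂L/∂h · σ'(z) = -4 × 0.202 = -0.808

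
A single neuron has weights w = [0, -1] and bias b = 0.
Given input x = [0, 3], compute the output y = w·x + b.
y = -3

y = (0)(0) + (-1)(3) + 0 = -3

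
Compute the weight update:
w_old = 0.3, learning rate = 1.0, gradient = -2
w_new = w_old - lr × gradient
w_new = 2.3

w_new = w - η·∂L/∂w = 0.3 - 1.0×(-2) = 0.3 - (-2) = 2.3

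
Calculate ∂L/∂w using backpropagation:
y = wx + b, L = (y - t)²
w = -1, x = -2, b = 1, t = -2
∂L/∂w = -20

y = wx + b = (-1)(-2) + 1 = 3
∂L/∂y = 2(y - t) = 2(3 - -2) = 10
∂y/∂w = x = -2
∂L/∂w = ∂L/∂y · ∂y/∂w = 10 × -2 = -20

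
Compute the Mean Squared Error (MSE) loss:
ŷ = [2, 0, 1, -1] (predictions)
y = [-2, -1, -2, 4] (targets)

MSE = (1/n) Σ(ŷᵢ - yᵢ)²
MSE = 12.75

MSE = (1/4)((2--2)² + (0--1)² + (1--2)² + (-1-4)²) = (1/4)(16 + 1 + 9 + 25) = 12.75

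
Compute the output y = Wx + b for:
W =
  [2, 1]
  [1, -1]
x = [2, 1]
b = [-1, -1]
y = [4, 0]

Wx = [2×2 + 1×1, 1×2 + -1×1]
   = [5, 1]
y = Wx + b = [5 + -1, 1 + -1] = [4, 0]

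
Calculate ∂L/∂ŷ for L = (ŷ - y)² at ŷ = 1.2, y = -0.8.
∂L/∂ŷ = 4.0

∂L/∂ŷ = 2(ŷ - y) = 2(1.2 - -0.8) = 2(2.0) = 4.0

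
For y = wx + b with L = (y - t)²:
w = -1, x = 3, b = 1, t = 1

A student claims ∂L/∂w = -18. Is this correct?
Correct

y = (-1)(3) + 1 = -2
∂L/∂y = 2(y - t) = 2(-2 - 1) = -6
∂y/∂w = x = 3
∂L/∂w = -6 × 3 = -18

Claimed value: -18
Correct: The correct gradient is -18.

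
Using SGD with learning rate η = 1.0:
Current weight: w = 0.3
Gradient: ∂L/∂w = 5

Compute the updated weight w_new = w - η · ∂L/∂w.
w_new = -4.7

w_new = w - η·∂L/∂w = 0.3 - 1.0×(5) = 0.3 - (5) = -4.7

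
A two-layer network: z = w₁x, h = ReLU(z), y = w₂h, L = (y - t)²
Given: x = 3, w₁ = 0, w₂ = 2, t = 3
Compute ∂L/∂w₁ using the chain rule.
∂L/∂w₁ = 0

Forward pass:
z = w₁x = 0×3 = 0
h = ReLU(0) = 0
y = w₂h = 2×0 = 0

Backward pass:
∂L/∂y = 2(y - t) = 2(0 - 3) = -6
∂y/∂h = w₂ = 2
∂h/∂z = 0 (ReLU derivative)
∂z/∂w₁ = x = 3

∂L/∂w₁ = -6 × 2 × 0 × 3 = 0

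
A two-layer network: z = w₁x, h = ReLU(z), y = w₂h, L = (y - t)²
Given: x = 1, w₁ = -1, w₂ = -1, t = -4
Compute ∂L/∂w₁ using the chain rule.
∂L/∂w₁ = 0

Forward pass:
z = w₁x = -1×1 = -1
h = ReLU(-1) = 0
y = w₂h = -1×0 = 0

Backward pass:
∂L/∂y = 2(y - t) = 2(0 - -4) = 8
∂y/∂h = w₂ = -1
∂h/∂z = 0 (ReLU derivative)
∂z/∂w₁ = x = 1

∂L/∂w₁ = 8 × -1 × 0 × 1 = 0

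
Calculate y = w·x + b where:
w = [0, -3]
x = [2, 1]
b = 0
y = -3

y = (0)(2) + (-3)(1) + 0 = -3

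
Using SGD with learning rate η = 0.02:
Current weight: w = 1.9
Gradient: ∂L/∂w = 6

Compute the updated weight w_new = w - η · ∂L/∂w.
w_new = 1.78

w_new = w - η·∂L/∂w = 1.9 - 0.02×(6) = 1.9 - (0.12) = 1.78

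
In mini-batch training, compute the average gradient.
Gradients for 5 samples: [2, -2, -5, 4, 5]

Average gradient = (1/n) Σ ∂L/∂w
Average gradient = 0.8

Average = (1/5)(2 + -2 + -5 + 4 + 5) = 4/5 = 0.8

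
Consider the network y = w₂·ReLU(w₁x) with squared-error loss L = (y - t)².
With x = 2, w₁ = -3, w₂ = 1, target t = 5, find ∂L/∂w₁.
∂L/∂w₁ = 0

Forward pass:
z = w₁x = -3×2 = -6
h = ReLU(-6) = 0
y = w₂h = 1×0 = 0

Backward pass:
∂L/∂y = 2(y - t) = 2(0 - 5) = -10
∂y/∂h = w₂ = 1
∂h/∂z = 0 (ReLU derivative)
∂z/∂w₁ = x = 2

∂L/∂w₁ = -10 × 1 × 0 × 2 = 0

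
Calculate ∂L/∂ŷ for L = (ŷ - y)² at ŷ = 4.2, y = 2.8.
∂L/∂ŷ = 2.8

∂L/∂ŷ = 2(ŷ - y) = 2(4.2 - 2.8) = 2(1.4) = 2.8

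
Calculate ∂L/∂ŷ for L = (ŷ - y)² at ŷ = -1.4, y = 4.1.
∂L/∂ŷ = -11.0

∂L/∂ŷ = 2(ŷ - y) = 2(-1.4 - 4.1) = 2(-5.5) = -11.0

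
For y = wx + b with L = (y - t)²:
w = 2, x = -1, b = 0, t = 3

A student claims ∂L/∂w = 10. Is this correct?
Correct

y = (2)(-1) + 0 = -2
∂L/∂y = 2(y - t) = 2(-2 - 3) = -10
∂y/∂w = x = -1
∂L/∂w = -10 × -1 = 10

Claimed value: 10
Correct: The correct gradient is 10.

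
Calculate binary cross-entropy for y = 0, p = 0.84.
L = 1.833

L = -0·log(0.84) - 1·log(0.16) = -log(0.16) = 1.833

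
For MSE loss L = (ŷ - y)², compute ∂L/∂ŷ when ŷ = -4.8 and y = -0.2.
∂L/∂ŷ = -9.2

∂L/∂ŷ = 2(ŷ - y) = 2(-4.8 - -0.2) = 2(-4.6) = -9.2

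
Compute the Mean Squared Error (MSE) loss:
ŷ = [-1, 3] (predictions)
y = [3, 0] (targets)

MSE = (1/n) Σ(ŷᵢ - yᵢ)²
MSE = 12.5

MSE = (1/2)((-1-3)² + (3-0)²) = (1/2)(16 + 9) = 12.5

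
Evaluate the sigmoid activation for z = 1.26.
0.779

sigmoid(1.26) = 1/(1 + e^(-1.26)) = 1/(1 + 0.2837) = 0.779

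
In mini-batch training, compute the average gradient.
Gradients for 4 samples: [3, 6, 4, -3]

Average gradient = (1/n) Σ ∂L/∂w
Average gradient = 2.5

Average = (1/4)(3 + 6 + 4 + -3) = 10/4 = 2.5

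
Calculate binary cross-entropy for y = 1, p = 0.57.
L = 0.5621

L = -1·log(0.57) - 0·log(0.43) = -log(0.57) = 0.5621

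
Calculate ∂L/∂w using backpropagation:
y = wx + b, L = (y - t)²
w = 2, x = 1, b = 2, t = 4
∂L/∂w = 0

y = wx + b = (2)(1) + 2 = 4
∂L/∂y = 2(y - t) = 2(4 - 4) = 0
∂y/∂w = x = 1
∂L/∂w = ∂L/∂y · ∂y/∂w = 0 × 1 = 0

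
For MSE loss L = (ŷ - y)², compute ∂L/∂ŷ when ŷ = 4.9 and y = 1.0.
∂L/∂ŷ = 7.8

∂L/∂ŷ = 2(ŷ - y) = 2(4.9 - 1.0) = 2(3.9) = 7.8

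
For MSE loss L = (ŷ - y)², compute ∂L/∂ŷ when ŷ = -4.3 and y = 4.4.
∂L/∂ŷ = -17.4

∂L/∂ŷ = 2(ŷ - y) = 2(-4.3 - 4.4) = 2(-8.7) = -17.4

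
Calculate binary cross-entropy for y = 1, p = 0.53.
L = 0.6349

L = -1·log(0.53) - 0·log(0.47) = -log(0.53) = 0.6349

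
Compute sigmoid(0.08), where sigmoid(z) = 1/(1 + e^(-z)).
0.52

sigmoid(0.08) = 1/(1 + e^(-0.08)) = 1/(1 + 0.9231) = 0.52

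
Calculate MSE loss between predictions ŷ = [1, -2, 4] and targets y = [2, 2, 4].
MSE = 5.667

MSE = (1/3)((1-2)² + (-2-2)² + (4-4)²) = (1/3)(1 + 16 + 0) = 5.667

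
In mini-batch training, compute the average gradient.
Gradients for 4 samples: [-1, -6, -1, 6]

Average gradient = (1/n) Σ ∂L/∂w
Average gradient = -0.5

Average = (1/4)(-1 + -6 + -1 + 6) = -2/4 = -0.5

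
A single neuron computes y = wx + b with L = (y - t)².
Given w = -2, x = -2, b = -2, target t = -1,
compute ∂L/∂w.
∂L/∂w = -12

y = wx + b = (-2)(-2) + -2 = 2
∂L/∂y = 2(y - t) = 2(2 - -1) = 6
∂y/∂w = x = -2
∂L/∂w = ∂L/∂y · ∂y/∂w = 6 × -2 = -12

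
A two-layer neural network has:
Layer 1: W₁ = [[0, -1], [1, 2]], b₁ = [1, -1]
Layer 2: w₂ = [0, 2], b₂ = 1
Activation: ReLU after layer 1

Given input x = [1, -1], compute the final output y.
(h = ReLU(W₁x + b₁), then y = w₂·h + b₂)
y = 1

Layer 1 pre-activation: z₁ = [2, -2]
After ReLU: h = [2, 0]
Layer 2 output: y = 0×2 + 2×0 + 1 = 1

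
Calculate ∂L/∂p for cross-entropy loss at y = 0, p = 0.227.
∂L/∂p = 1.294

∂L/∂p = -y/p + (1-y)/(1-p) = 0 + 1/0.773 = 1.294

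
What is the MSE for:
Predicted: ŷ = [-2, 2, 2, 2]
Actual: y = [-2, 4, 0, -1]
MSE = 4.25

MSE = (1/4)((-2--2)² + (2-4)² + (2-0)² + (2--1)²) = (1/4)(0 + 4 + 4 + 9) = 4.25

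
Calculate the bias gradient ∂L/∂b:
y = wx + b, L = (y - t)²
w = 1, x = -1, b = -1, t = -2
∂L/∂b = 0

y = wx + b = (1)(-1) + -1 = -2
∂L/∂y = 2(y - t) = 2(-2 - -2) = 0
∂y/∂b = 1
∂L/∂b = ∂L/∂y · ∂y/∂b = 0 × 1 = 0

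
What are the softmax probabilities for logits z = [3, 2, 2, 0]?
p = [0.5601, 0.206, 0.206, 0.0279]

exp(z) = [20.09, 7.389, 7.389, 1]
Sum = 35.86
p = [0.5601, 0.206, 0.206, 0.0279]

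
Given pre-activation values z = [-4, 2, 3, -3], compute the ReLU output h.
h = [0, 2, 3, 0]

ReLU applied element-wise: max(0,-4)=0, max(0,2)=2, max(0,3)=3, max(0,-3)=0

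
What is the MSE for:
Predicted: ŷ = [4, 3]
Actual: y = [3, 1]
MSE = 2.5

MSE = (1/2)((4-3)² + (3-1)²) = (1/2)(1 + 4) = 2.5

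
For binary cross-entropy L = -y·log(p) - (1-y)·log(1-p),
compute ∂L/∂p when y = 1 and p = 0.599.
∂L/∂p = -1.669

∂L/∂p = -y/p + (1-y)/(1-p) = -1/0.599 + 0 = -1.669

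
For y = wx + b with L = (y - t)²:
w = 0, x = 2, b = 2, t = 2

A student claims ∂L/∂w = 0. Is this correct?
Correct

y = (0)(2) + 2 = 2
∂L/∂y = 2(y - t) = 2(2 - 2) = 0
∂y/∂w = x = 2
∂L/∂w = 0 × 2 = 0

Claimed value: 0
Correct: The correct gradient is 0.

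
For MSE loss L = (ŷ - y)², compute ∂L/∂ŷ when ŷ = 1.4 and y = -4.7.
∂L/∂ŷ = 12.2

∂L/∂ŷ = 2(ŷ - y) = 2(1.4 - -4.7) = 2(6.1) = 12.2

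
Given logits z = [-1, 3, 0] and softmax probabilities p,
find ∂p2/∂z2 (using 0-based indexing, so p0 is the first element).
∂p2/∂z2 = 0.04444

p = softmax(z) = [0.01715, 0.9362, 0.04661]
p2 = 0.04661

∂p2/∂z2 = p2(1 - p2) = 0.04661 × (1 - 0.04661) = 0.04444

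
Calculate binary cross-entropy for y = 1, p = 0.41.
L = 0.8916

L = -1·log(0.41) - 0·log(0.59) = -log(0.41) = 0.8916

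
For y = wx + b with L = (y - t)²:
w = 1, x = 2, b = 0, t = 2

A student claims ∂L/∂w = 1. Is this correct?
Incorrect

y = (1)(2) + 0 = 2
∂L/∂y = 2(y - t) = 2(2 - 2) = 0
∂y/∂w = x = 2
∂L/∂w = 0 × 2 = 0

Claimed value: 1
Incorrect: The correct gradient is 0.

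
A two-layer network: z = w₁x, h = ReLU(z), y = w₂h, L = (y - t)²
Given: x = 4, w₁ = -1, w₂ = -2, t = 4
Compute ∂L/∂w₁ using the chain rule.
∂L/∂w₁ = 0

Forward pass:
z = w₁x = -1×4 = -4
h = ReLU(-4) = 0
y = w₂h = -2×0 = 0

Backward pass:
∂L/∂y = 2(y - t) = 2(0 - 4) = -8
∂y/∂h = w₂ = -2
∂h/∂z = 0 (ReLU derivative)
∂z/∂w₁ = x = 4

∂L/∂w₁ = -8 × -2 × 0 × 4 = 0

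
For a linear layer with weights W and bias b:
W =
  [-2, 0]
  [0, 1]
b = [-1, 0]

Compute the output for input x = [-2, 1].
y = [3, 1]

Wx = [-2×-2 + 0×1, 0×-2 + 1×1]
   = [4, 1]
y = Wx + b = [4 + -1, 1 + 0] = [3, 1]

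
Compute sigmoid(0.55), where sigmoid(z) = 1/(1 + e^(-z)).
0.6341

sigmoid(0.55) = 1/(1 + e^(-0.55)) = 1/(1 + 0.5769) = 0.6341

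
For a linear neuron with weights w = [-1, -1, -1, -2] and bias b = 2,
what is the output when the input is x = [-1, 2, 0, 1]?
y = -1

y = (-1)(-1) + (-1)(2) + (-1)(0) + (-2)(1) + 2 = -1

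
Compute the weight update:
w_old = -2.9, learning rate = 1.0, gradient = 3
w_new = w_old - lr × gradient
w_new = -5.9

w_new = w - η·∂L/∂w = -2.9 - 1.0×(3) = -2.9 - (3) = -5.9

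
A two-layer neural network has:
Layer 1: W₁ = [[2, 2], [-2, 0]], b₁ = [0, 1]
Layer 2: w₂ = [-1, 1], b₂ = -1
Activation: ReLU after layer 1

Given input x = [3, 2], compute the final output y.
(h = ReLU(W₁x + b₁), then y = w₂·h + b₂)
y = -11

Layer 1 pre-activation: z₁ = [10, -5]
After ReLU: h = [10, 0]
Layer 2 output: y = -1×10 + 1×0 + -1 = -11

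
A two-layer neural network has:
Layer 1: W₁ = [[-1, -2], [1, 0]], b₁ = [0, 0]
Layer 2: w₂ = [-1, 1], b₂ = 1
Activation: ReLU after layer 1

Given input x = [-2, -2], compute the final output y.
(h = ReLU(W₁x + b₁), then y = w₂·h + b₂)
y = -5

Layer 1 pre-activation: z₁ = [6, -2]
After ReLU: h = [6, 0]
Layer 2 output: y = -1×6 + 1×0 + 1 = -5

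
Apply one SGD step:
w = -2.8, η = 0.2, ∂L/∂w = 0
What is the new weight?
w_new = -2.8

w_new = w - η·∂L/∂w = -2.8 - 0.2×(0) = -2.8 - (0) = -2.8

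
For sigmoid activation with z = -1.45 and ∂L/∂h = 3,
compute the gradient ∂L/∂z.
∂L/∂z = 0.4617

σ(-1.45) = 0.19
σ'(-1.45) = σ(-1.45)(1 - σ(-1.45)) = 0.19 × 0.81 = 0.1539
∂L/∂z = ∂L/∂h · σ'(z) = 3 × 0.1539 = 0.4617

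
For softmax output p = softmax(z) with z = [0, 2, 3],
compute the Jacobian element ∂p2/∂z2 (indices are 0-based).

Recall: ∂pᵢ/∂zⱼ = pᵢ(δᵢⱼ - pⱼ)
∂p2/∂z2 = 0.2078

p = softmax(z) = [0.03512, 0.2595, 0.7054]
p2 = 0.7054

∂p2/∂z2 = p2(1 - p2) = 0.7054 × (1 - 0.7054) = 0.2078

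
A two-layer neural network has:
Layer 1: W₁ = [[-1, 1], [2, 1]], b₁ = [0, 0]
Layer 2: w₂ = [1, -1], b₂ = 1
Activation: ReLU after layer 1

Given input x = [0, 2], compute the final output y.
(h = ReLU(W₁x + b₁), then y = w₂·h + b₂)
y = 1

Layer 1 pre-activation: z₁ = [2, 2]
After ReLU: h = [2, 2]
Layer 2 output: y = 1×2 + -1×2 + 1 = 1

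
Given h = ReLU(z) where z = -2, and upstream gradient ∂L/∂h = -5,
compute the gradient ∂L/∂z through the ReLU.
∂L/∂z = 0

h = ReLU(-2) = 0
Since z < 0: ∂h/∂z = 0
∂L/∂z = ∂L/∂h · ∂h/∂z = -5 × 0 = 0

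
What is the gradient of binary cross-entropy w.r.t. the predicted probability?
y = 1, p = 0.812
∂L/∂p = -1.232

∂L/∂p = -y/p + (1-y)/(1-p) = -1/0.812 + 0 = -1.232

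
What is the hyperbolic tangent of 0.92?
0.7259

tanh(0.92) = (e^(0.92) - e^(-0.92))/(e^(0.92) + e^(-0.92)) = 0.7259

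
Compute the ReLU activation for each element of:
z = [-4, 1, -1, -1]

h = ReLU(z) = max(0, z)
h = [0, 1, 0, 0]

ReLU applied element-wise: max(0,-4)=0, max(0,1)=1, max(0,-1)=0, max(0,-1)=0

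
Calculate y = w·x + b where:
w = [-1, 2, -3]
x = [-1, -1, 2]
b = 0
y = -7

y = (-1)(-1) + (2)(-1) + (-3)(2) + 0 = -7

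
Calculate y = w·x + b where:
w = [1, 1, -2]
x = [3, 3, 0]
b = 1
y = 7

y = (1)(3) + (1)(3) + (-2)(0) + 1 = 7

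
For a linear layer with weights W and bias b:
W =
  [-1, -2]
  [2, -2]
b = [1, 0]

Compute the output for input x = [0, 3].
y = [-5, -6]

Wx = [-1×0 + -2×3, 2×0 + -2×3]
   = [-6, -6]
y = Wx + b = [-6 + 1, -6 + 0] = [-5, -6]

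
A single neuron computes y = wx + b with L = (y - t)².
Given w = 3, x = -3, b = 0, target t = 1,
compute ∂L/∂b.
∂L/∂b = -20

y = wx + b = (3)(-3) + 0 = -9
∂L/∂y = 2(y - t) = 2(-9 - 1) = -20
∂y/∂b = 1
∂L/∂b = ∂L/∂y · ∂y/∂b = -20 × 1 = -20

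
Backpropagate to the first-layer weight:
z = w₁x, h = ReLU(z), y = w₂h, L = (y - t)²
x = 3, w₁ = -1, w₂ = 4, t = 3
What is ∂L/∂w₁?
∂L/∂w₁ = 0

Forward pass:
z = w₁x = -1×3 = -3
h = ReLU(-3) = 0
y = w₂h = 4×0 = 0

Backward pass:
∂L/∂y = 2(y - t) = 2(0 - 3) = -6
∂y/∂h = w₂ = 4
∂h/∂z = 0 (ReLU derivative)
∂z/∂w₁ = x = 3

∂L/∂w₁ = -6 × 4 × 0 × 3 = 0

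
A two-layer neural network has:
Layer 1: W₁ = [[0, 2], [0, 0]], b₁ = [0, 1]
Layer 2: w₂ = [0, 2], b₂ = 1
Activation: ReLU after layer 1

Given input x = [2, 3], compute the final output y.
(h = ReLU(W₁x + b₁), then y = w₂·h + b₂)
y = 3

Layer 1 pre-activation: z₁ = [6, 1]
After ReLU: h = [6, 1]
Layer 2 output: y = 0×6 + 2×1 + 1 = 3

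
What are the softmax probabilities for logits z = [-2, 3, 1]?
p = [0.0059, 0.8756, 0.1185]

exp(z) = [0.1353, 20.09, 2.718]
Sum = 22.94
p = [0.0059, 0.8756, 0.1185]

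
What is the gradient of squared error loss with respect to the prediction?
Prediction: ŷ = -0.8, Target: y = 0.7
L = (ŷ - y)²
∂L/∂ŷ = -3.0

∂L/∂ŷ = 2(ŷ - y) = 2(-0.8 - 0.7) = 2(-1.5) = -3.0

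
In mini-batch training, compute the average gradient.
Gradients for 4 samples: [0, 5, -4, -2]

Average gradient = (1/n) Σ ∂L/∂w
Average gradient = -0.25

Average = (1/4)(0 + 5 + -4 + -2) = -1/4 = -0.25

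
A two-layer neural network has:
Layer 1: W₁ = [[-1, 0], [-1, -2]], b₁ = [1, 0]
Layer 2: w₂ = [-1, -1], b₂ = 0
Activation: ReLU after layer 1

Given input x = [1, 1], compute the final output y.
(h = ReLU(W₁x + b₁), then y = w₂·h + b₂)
y = 0

Layer 1 pre-activation: z₁ = [0, -3]
After ReLU: h = [0, 0]
Layer 2 output: y = -1×0 + -1×0 + 0 = 0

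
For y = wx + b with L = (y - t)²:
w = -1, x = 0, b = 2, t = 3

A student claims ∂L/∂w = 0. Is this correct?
Correct

y = (-1)(0) + 2 = 2
∂L/∂y = 2(y - t) = 2(2 - 3) = -2
∂y/∂w = x = 0
∂L/∂w = -2 × 0 = 0

Claimed value: 0
Correct: The correct gradient is 0.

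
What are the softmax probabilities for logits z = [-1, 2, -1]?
p = [0.0453, 0.9094, 0.0453]

exp(z) = [0.3679, 7.389, 0.3679]
Sum = 8.125
p = [0.0453, 0.9094, 0.0453]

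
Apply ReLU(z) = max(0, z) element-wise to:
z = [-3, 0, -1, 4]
h = [0, 0, 0, 4]

ReLU applied element-wise: max(0,-3)=0, max(0,0)=0, max(0,-1)=0, max(0,4)=4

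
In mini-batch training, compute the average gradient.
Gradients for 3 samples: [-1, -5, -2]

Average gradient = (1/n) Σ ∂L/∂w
Average gradient = -2.667

Average = (1/3)(-1 + -5 + -2) = -8/3 = -2.667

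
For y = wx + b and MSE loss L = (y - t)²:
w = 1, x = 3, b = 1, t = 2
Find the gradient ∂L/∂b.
∂L/∂b = 4

y = wx + b = (1)(3) + 1 = 4
∂L/∂y = 2(y - t) = 2(4 - 2) = 4
∂y/∂b = 1
∂L/∂b = ∂L/∂y · ∂y/∂b = 4 × 1 = 4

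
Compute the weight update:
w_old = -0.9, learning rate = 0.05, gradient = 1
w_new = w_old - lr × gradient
w_new = -0.95

w_new = w - η·∂L/∂w = -0.9 - 0.05×(1) = -0.9 - (0.05) = -0.95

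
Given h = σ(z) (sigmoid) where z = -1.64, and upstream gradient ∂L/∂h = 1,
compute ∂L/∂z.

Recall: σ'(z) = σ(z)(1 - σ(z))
∂L/∂z = 0.1361

σ(-1.64) = 0.1625
σ'(-1.64) = σ(-1.64)(1 - σ(-1.64)) = 0.1625 × 0.8375 = 0.1361
∂L/∂z = ∂L/∂h · σ'(z) = 1 × 0.1361 = 0.1361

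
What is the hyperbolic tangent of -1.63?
-0.9261

tanh(-1.63) = (e^(-1.63) - e^(1.63))/(e^(-1.63) + e^(1.63)) = -0.9261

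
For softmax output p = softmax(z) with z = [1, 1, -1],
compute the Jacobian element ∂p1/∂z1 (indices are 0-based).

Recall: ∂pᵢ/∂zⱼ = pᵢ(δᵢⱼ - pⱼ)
∂p1/∂z1 = 0.249

p = softmax(z) = [0.4683, 0.4683, 0.06338]
p1 = 0.4683

∂p1/∂z1 = p1(1 - p1) = 0.4683 × (1 - 0.4683) = 0.249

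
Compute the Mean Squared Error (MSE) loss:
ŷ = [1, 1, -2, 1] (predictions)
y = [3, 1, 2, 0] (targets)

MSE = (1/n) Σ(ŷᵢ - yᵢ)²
MSE = 5.25

MSE = (1/4)((1-3)² + (1-1)² + (-2-2)² + (1-0)²) = (1/4)(4 + 0 + 16 + 1) = 5.25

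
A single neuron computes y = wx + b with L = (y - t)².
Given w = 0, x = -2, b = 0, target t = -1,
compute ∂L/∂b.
∂L/∂b = 2

y = wx + b = (0)(-2) + 0 = 0
∂L/∂y = 2(y - t) = 2(0 - -1) = 2
∂y/∂b = 1
∂L/∂b = ∂L/∂y · ∂y/∂b = 2 × 1 = 2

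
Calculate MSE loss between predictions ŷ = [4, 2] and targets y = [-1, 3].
MSE = 13

MSE = (1/2)((4--1)² + (2-3)²) = (1/2)(25 + 1) = 13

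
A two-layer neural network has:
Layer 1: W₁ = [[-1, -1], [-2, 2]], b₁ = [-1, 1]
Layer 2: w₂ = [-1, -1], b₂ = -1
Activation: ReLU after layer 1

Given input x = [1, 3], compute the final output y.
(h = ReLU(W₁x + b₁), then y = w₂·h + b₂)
y = -6

Layer 1 pre-activation: z₁ = [-5, 5]
After ReLU: h = [0, 5]
Layer 2 output: y = -1×0 + -1×5 + -1 = -6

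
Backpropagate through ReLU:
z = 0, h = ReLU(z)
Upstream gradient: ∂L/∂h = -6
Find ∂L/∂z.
∂L/∂z = 0

h = ReLU(0) = 0
At z = 0: ∂h/∂z = 0 (by convention)
∂L/∂z = ∂L/∂h · ∂h/∂z = -6 × 0 = 0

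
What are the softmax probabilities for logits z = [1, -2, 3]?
p = [0.1185, 0.0059, 0.8756]

exp(z) = [2.718, 0.1353, 20.09]
Sum = 22.94
p = [0.1185, 0.0059, 0.8756]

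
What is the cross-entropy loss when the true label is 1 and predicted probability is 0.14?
L = 1.966

L = -1·log(0.14) - 0·log(0.86) = -log(0.14) = 1.966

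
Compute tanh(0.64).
0.5649

tanh(0.64) = (e^(0.64) - e^(-0.64))/(e^(0.64) + e^(-0.64)) = 0.5649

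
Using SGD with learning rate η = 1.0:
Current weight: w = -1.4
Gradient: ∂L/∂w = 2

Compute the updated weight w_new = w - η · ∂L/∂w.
w_new = -3.4

w_new = w - η·∂L/∂w = -1.4 - 1.0×(2) = -1.4 - (2) = -3.4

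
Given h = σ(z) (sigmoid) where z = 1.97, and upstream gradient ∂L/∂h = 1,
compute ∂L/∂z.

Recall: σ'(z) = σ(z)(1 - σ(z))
∂L/∂z = 0.1074

σ(1.97) = 0.8776
σ'(1.97) = σ(1.97)(1 - σ(1.97)) = 0.8776 × 0.1224 = 0.1074
∂L/∂z = ∂L/∂h · σ'(z) = 1 × 0.1074 = 0.1074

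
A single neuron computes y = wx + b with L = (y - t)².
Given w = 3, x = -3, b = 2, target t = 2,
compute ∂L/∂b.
∂L/∂b = -18

y = wx + b = (3)(-3) + 2 = -7
∂L/∂y = 2(y - t) = 2(-7 - 2) = -18
∂y/∂b = 1
∂L/∂b = ∂L/∂y · ∂y/∂b = -18 × 1 = -18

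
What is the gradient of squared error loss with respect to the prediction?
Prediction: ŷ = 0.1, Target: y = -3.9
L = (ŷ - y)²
∂L/∂ŷ = 8.0

∂L/∂ŷ = 2(ŷ - y) = 2(0.1 - -3.9) = 2(4.0) = 8.0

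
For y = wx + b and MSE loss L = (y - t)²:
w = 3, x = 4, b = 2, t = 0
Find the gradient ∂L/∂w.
∂L/∂w = 112

y = wx + b = (3)(4) + 2 = 14
∂L/∂y = 2(y - t) = 2(14 - 0) = 28
∂y/∂w = x = 4
∂L/∂w = ∂L/∂y · ∂y/∂w = 28 × 4 = 112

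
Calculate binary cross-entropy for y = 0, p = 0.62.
L = 0.9676

L = -0·log(0.62) - 1·log(0.38) = -log(0.38) = 0.9676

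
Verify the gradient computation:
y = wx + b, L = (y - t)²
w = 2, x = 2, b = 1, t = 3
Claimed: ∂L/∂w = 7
Incorrect

y = (2)(2) + 1 = 5
∂L/∂y = 2(y - t) = 2(5 - 3) = 4
∂y/∂w = x = 2
∂L/∂w = 4 × 2 = 8

Claimed value: 7
Incorrect: The correct gradient is 8.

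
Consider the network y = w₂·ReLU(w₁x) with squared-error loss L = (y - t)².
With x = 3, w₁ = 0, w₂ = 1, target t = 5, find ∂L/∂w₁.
∂L/∂w₁ = 0

Forward pass:
z = w₁x = 0×3 = 0
h = ReLU(0) = 0
y = w₂h = 1×0 = 0

Backward pass:
∂L/∂y = 2(y - t) = 2(0 - 5) = -10
∂y/∂h = w₂ = 1
∂h/∂z = 0 (ReLU derivative)
∂z/∂w₁ = x = 3

∂L/∂w₁ = -10 × 1 × 0 × 3 = 0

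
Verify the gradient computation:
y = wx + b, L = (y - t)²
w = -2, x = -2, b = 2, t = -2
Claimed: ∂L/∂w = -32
Correct

y = (-2)(-2) + 2 = 6
∂L/∂y = 2(y - t) = 2(6 - -2) = 16
∂y/∂w = x = -2
∂L/∂w = 16 × -2 = -32

Claimed value: -32
Correct: The correct gradient is -32.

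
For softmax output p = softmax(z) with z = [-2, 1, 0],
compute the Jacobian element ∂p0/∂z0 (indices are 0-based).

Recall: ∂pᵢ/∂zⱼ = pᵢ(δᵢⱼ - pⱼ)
∂p0/∂z0 = 0.03389

p = softmax(z) = [0.03512, 0.7054, 0.2595]
p0 = 0.03512

∂p0/∂z0 = p0(1 - p0) = 0.03512 × (1 - 0.03512) = 0.03389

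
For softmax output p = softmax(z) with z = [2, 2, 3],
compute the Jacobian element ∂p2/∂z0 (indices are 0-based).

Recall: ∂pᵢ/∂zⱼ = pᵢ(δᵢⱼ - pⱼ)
∂p2/∂z0 = -0.1221

p = softmax(z) = [0.2119, 0.2119, 0.5761]
p2 = 0.5761, p0 = 0.2119

∂p2/∂z0 = -p2 × p0 = -0.5761 × 0.2119 = -0.1221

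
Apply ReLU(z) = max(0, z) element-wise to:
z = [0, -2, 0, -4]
h = [0, 0, 0, 0]

ReLU applied element-wise: max(0,0)=0, max(0,-2)=0, max(0,0)=0, max(0,-4)=0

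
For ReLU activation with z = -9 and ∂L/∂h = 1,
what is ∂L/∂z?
∂L/∂z = 0

h = ReLU(-9) = 0
Since z < 0: ∂h/∂z = 0
∂L/∂z = ∂L/∂h · ∂h/∂z = 1 × 0 = 0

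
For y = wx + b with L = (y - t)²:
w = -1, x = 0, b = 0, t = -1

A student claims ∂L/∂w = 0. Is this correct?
Correct

y = (-1)(0) + 0 = 0
∂L/∂y = 2(y - t) = 2(0 - -1) = 2
∂y/∂w = x = 0
∂L/∂w = 2 × 0 = 0

Claimed value: 0
Correct: The correct gradient is 0.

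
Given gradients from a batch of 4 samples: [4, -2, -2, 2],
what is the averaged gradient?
Average gradient = 0.5

Average = (1/4)(4 + -2 + -2 + 2) = 2/4 = 0.5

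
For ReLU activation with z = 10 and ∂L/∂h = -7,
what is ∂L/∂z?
∂L/∂z = -7

h = ReLU(10) = 10
Since z > 0: ∂h/∂z = 1
∂L/∂z = ∂L/∂h · ∂h/∂z = -7 × 1 = -7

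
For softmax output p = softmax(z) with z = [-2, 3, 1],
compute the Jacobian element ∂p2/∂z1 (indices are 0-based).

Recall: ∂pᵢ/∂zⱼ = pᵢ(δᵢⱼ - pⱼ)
∂p2/∂z1 = -0.1038

p = softmax(z) = [0.0059, 0.8756, 0.1185]
p2 = 0.1185, p1 = 0.8756

∂p2/∂z1 = -p2 × p1 = -0.1185 × 0.8756 = -0.1038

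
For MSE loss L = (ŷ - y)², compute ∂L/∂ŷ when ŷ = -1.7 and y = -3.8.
∂L/∂ŷ = 4.2

∂L/∂ŷ = 2(ŷ - y) = 2(-1.7 - -3.8) = 2(2.1) = 4.2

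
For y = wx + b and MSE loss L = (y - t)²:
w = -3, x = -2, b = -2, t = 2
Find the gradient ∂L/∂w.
∂L/∂w = -8

y = wx + b = (-3)(-2) + -2 = 4
∂L/∂y = 2(y - t) = 2(4 - 2) = 4
∂y/∂w = x = -2
∂L/∂w = ∂L/∂y · ∂y/∂w = 4 × -2 = -8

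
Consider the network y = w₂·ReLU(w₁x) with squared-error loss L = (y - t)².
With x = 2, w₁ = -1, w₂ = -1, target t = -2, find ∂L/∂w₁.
∂L/∂w₁ = 0

Forward pass:
z = w₁x = -1×2 = -2
h = ReLU(-2) = 0
y = w₂h = -1×0 = 0

Backward pass:
∂L/∂y = 2(y - t) = 2(0 - -2) = 4
∂y/∂h = w₂ = -1
∂h/∂z = 0 (ReLU derivative)
∂z/∂w₁ = x = 2

∂L/∂w₁ = 4 × -1 × 0 × 2 = 0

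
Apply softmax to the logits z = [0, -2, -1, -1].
p = [0.5344, 0.0723, 0.1966, 0.1966]

exp(z) = [1, 0.1353, 0.3679, 0.3679]
Sum = 1.871
p = [0.5344, 0.0723, 0.1966, 0.1966]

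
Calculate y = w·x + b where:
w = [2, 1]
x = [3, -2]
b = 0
y = 4

y = (2)(3) + (1)(-2) + 0 = 4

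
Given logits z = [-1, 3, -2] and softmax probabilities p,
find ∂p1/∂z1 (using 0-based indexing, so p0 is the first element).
∂p1/∂z1 = 0.02384

p = softmax(z) = [0.01787, 0.9756, 0.006573]
p1 = 0.9756

∂p1/∂z1 = p1(1 - p1) = 0.9756 × (1 - 0.9756) = 0.02384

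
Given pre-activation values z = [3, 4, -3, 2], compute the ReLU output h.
h = [3, 4, 0, 2]

ReLU applied element-wise: max(0,3)=3, max(0,4)=4, max(0,-3)=0, max(0,2)=2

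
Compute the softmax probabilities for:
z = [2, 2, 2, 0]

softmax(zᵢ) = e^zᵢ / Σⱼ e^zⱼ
p = [0.3189, 0.3189, 0.3189, 0.0432]

exp(z) = [7.389, 7.389, 7.389, 1]
Sum = 23.17
p = [0.3189, 0.3189, 0.3189, 0.0432]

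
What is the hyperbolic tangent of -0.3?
-0.2913

tanh(-0.3) = (e^(-0.3) - e^(0.3))/(e^(-0.3) + e^(0.3)) = -0.2913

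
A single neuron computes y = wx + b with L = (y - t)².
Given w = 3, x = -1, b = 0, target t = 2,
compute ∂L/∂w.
∂L/∂w = 10

y = wx + b = (3)(-1) + 0 = -3
∂L/∂y = 2(y - t) = 2(-3 - 2) = -10
∂y/∂w = x = -1
∂L/∂w = ∂L/∂y · ∂y/∂w = -10 × -1 = 10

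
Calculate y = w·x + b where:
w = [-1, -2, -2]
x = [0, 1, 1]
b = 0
y = -4

y = (-1)(0) + (-2)(1) + (-2)(1) + 0 = -4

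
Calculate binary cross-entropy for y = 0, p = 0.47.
L = 0.6349

L = -0·log(0.47) - 1·log(0.53) = -log(0.53) = 0.6349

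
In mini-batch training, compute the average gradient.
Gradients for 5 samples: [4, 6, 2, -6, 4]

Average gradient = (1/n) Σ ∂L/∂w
Average gradient = 2

Average = (1/5)(4 + 6 + 2 + -6 + 4) = 10/5 = 2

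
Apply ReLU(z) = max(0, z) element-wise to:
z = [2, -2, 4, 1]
h = [2, 0, 4, 1]

ReLU applied element-wise: max(0,2)=2, max(0,-2)=0, max(0,4)=4, max(0,1)=1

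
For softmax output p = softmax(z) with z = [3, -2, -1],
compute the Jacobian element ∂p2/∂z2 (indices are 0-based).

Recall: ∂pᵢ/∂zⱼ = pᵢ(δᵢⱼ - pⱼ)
∂p2/∂z2 = 0.01755

p = softmax(z) = [0.9756, 0.006573, 0.01787]
p2 = 0.01787

∂p2/∂z2 = p2(1 - p2) = 0.01787 × (1 - 0.01787) = 0.01755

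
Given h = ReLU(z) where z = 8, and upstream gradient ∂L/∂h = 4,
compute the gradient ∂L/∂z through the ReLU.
∂L/∂z = 4

h = ReLU(8) = 8
Since z > 0: ∂h/∂z = 1
∂L/∂z = ∂L/∂h · ∂h/∂z = 4 × 1 = 4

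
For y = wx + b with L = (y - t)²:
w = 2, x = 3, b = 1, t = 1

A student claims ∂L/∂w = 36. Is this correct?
Correct

y = (2)(3) + 1 = 7
∂L/∂y = 2(y - t) = 2(7 - 1) = 12
∂y/∂w = x = 3
∂L/∂w = 12 × 3 = 36

Claimed value: 36
Correct: The correct gradient is 36.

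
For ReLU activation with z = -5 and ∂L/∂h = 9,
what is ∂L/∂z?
∂L/∂z = 0

h = ReLU(-5) = 0
Since z < 0: ∂h/∂z = 0
∂L/∂z = ∂L/∂h · ∂h/∂z = 9 × 0 = 0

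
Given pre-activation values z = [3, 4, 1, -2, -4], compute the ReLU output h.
h = [3, 4, 1, 0, 0]

ReLU applied element-wise: max(0,3)=3, max(0,4)=4, max(0,1)=1, max(0,-2)=0, max(0,-4)=0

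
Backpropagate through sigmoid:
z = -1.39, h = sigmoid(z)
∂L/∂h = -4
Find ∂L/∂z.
∂L/∂z = -0.6386

σ(-1.39) = 0.1994
σ'(-1.39) = σ(-1.39)(1 - σ(-1.39)) = 0.1994 × 0.8006 = 0.1596
∂L/∂z = ∂L/∂h · σ'(z) = -4 × 0.1596 = -0.6386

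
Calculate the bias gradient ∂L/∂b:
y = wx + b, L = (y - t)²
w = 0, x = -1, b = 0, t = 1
∂L/∂b = -2

y = wx + b = (0)(-1) + 0 = 0
∂L/∂y = 2(y - t) = 2(0 - 1) = -2
∂y/∂b = 1
∂L/∂b = ∂L/∂y · ∂y/∂b = -2 × 1 = -2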